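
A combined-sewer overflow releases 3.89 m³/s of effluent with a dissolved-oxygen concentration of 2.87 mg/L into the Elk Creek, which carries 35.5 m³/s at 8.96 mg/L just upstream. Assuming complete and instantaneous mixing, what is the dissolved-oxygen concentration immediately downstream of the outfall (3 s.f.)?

Flow-weighted mixing: C = (Q_r C_r + Q_w C_w)/(Q_r + Q_w)
= (35.5×8.96 + 3.89×2.87)/(35.5 + 3.89) = 329.2/39.39 = 8.359 mg/L.

8.36 mg/L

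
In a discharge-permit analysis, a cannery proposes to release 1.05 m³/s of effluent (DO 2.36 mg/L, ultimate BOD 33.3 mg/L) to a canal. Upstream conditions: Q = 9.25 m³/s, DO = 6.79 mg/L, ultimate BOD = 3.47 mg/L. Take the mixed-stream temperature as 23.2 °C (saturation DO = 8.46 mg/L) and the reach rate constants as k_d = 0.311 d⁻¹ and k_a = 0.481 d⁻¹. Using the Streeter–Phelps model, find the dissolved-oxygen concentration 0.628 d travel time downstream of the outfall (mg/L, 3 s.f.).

DO ≈ 5.90 mg/L

Mixed DO = (9.25×6.79 + 1.05×2.36)/(9.25+1.05) = 65.29/10.30 = 6.338 mg/L.
Mixed L₀ = (9.25×3.47 + 1.05×33.3)/(10.30) = 67.06/10.30 = 6.511 mg/L.
Initial deficit D₀ = C_s − DO₀ = 8.46 − 6.338 = 2.122 mg/L.
D(0.628) = [0.311×6.511/(0.481−0.311)](e^(−0.311×0.628) − e^(−0.481×0.628)) + 2.122 e^(−0.481×0.628)
= 11.91 × (0.8226 − 0.7393) + 2.122 × 0.7393 = 2.561 mg/L.
DO = 8.46 − 2.561 = 5.899 mg/L.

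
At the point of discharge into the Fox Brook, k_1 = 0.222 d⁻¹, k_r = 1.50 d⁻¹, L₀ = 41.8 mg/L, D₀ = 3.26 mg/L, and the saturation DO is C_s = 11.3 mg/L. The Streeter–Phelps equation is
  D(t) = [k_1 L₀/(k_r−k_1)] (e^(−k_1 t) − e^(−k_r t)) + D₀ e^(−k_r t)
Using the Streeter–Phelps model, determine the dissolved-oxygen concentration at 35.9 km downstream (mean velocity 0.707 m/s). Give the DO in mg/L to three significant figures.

DO ≈ 6.58 mg/L

Travel time t = x/v = 35.9 km / (0.707 m/s) = 35900 m / 0.707 m/s = 50780 s = 0.5877 d.
k_1 L₀/(k_r−k_1) = 0.222×41.8/(1.50−0.222) = 9.280/1.278 = 7.261 mg/L.
e^(−k_1 t) = e^(−0.222×0.5877) = 0.8777; e^(−k_r t) = e^(−1.50×0.5877) = 0.4141.
D = 7.261 × (0.8777 − 0.4141) + 3.26 × 0.4141 = 3.366 + 1.350 = 4.716 mg/L.
DO = C_s − D = 11.3 − 4.716 = 6.584 mg/L.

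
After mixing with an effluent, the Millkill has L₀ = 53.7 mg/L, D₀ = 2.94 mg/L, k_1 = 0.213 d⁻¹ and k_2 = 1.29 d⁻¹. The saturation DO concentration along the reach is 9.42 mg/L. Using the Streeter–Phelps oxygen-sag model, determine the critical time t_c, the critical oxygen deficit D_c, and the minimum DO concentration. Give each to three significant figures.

t_c ≈ 1.37 d; D_c ≈ 6.62 mg/L; min DO ≈ 2.80 mg/L

With k_2/k_1 = 6.056 and 1 − D₀(k_2−k_1)/(k_1 L₀) = 0.7232,
t_c = ln(6.056 × 0.7232) / (1.29 − 0.213) = ln(4.380) / 1.077 = 1.477/1.077 = 1.371 d.
L(t_c) = L₀ e^(−k_1 t_c) = 53.7 × 0.7467 = 40.10 mg/L, and at the critical point k_2 D_c = k_1 L, so D_c = (0.213/1.29) × 40.10 = 6.621 mg/L.
Minimum DO = C_s − D_c = 9.42 − 6.621 = 2.799 mg/L.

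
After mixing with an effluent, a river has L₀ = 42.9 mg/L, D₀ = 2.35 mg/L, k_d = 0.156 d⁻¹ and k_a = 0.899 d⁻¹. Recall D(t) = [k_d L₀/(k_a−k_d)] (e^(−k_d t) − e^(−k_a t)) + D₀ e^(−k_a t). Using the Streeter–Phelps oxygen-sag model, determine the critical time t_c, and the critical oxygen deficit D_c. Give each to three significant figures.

t_c ≈ 1.95 d; D_c ≈ 5.49 mg/L

t_c = [1/(k_a−k_d)] ln[(k_a/k_d)(1 − D₀(k_a−k_d)/(k_d L₀))]
= [1/(0.899−0.156)] ln[(0.899/0.156)(1 − 2.35×0.7430/(0.156×42.9))]
= (1/0.7430) ln[5.763 × 0.7391] = 1.346 × ln(4.259) = 1.346 × 1.449 = 1.950 d.
L(t_c) = L₀ e^(−k_d t_c) = 42.9 × 0.7377 = 31.65 mg/L, and at the critical point k_a D_c = k_d L, so D_c = (0.156/0.899) × 31.65 = 5.491 mg/L.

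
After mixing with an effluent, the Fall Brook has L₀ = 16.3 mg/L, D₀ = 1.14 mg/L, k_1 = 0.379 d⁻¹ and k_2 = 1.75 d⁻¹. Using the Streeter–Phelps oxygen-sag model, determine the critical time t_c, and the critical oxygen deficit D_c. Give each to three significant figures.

At the critical point dD/dt = 0, so k_1 L₀ e^(−k_1 t) = k_2 D. Substituting D(t) from the Streeter–Phelps equation and solving for t gives
t_c = ln[(k_2/k_1)(1 − D₀(k_2−k_1)/(k_1 L₀))] / (k_2−k_1).
Here k_2−k_1 = 1.371 d⁻¹ and 1 − D₀(k_2−k_1)/(k_1 L₀) = 1 − 1.14×1.371/(0.379×16.3) = 0.7470, so
t_c = ln(4.617 × 0.7470) / 1.371 = 1.238 / 1.371 = 0.9031 d.
D_c = (k_1/k_2) L₀ e^(−k_1 t_c) = (0.379/1.75) × 16.3 × e^(−0.379×0.9031) = 0.2166 × 16.3 × 0.7102 = 2.507 mg/L.

t_c ≈ 0.903 d; D_c ≈ 2.51 mg/L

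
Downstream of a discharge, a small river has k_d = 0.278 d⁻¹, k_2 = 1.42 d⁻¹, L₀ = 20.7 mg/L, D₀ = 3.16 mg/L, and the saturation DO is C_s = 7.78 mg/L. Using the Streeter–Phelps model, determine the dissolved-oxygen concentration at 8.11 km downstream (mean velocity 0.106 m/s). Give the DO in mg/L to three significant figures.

Travel time t = x/v = 8.11 km / (0.106 m/s) = 8110 m / 0.106 m/s = 76510 s = 0.8855 d.
k_d L₀/(k_2−k_d) = 0.278×20.7/(1.42−0.278) = 5.755/1.142 = 5.039 mg/L.
e^(−k_d t) = e^(−0.278×0.8855) = 0.7818; e^(−k_2 t) = e^(−1.42×0.8855) = 0.2844.
D = 5.039 × (0.7818 − 0.2844) + 3.16 × 0.2844 = 2.506 + 0.8986 = 3.405 mg/L.
DO = C_s − D = 7.78 − 3.405 = 4.375 mg/L.

DO ≈ 4.37 mg/L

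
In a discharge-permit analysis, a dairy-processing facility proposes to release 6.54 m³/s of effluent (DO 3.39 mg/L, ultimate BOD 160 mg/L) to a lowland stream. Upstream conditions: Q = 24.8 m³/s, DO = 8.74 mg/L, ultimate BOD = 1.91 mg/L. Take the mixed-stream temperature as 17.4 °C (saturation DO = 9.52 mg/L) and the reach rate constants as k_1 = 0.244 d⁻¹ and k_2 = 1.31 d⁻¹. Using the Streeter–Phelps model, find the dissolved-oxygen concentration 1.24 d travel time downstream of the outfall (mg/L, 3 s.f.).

Mixed DO = (24.8×8.74 + 6.54×3.39)/(24.8+6.54) = 238.9/31.34 = 7.624 mg/L.
Mixed L₀ = (24.8×1.91 + 6.54×160)/(31.34) = 1094/31.34 = 34.90 mg/L.
Initial deficit D₀ = C_s − DO₀ = 9.52 − 7.624 = 1.896 mg/L.
D(1.24) = [0.244×34.90/(1.31−0.244)](e^(−0.244×1.24) − e^(−1.31×1.24)) + 1.896 e^(−1.31×1.24)
= 7.988 × (0.7389 − 0.1970) + 1.896 × 0.1970 = 4.703 mg/L.
DO = 9.52 − 4.703 = 4.817 mg/L.

DO ≈ 4.82 mg/L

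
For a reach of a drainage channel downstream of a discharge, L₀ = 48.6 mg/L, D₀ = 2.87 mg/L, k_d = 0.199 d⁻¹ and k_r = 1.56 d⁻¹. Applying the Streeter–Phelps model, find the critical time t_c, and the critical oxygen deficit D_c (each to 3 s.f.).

t_c ≈ 1.13 d; D_c ≈ 4.95 mg/L

With k_r/k_d = 7.839 and 1 − D₀(k_r−k_d)/(k_d L₀) = 0.5961,
t_c = ln(7.839 × 0.5961) / (1.56 − 0.199) = ln(4.673) / 1.361 = 1.542/1.361 = 1.133 d.
D_c = (k_d/k_r) L₀ e^(−k_d t_c) = (0.199/1.56) × 48.6 × e^(−0.199×1.133) = 0.1276 × 48.6 × 0.7982 = 4.948 mg/L.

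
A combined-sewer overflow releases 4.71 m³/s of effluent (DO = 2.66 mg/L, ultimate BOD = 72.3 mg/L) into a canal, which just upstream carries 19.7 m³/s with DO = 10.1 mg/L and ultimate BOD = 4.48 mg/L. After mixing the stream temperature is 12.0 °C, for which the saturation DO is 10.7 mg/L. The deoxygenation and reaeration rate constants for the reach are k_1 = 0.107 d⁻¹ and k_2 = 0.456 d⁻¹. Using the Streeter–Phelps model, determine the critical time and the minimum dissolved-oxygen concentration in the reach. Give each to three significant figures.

t_c ≈ 2.79 d; minimum DO ≈ 7.64 mg/L

Mixed DO = (19.7×10.1 + 4.71×2.66)/(19.7+4.71) = 211.5/24.41 = 8.664 mg/L.
Mixed L₀ = (19.7×4.48 + 4.71×72.3)/(24.41) = 428.8/24.41 = 17.57 mg/L.
Initial deficit D₀ = C_s − DO₀ = 10.7 − 8.664 = 2.036 mg/L.
t_c = (1/0.3490) ln[(0.456/0.107)(1 − 2.036×0.3490/(0.107×17.57))] = 2.865 × ln(2.651) = 2.793 d.
D_c = (0.107/0.456) × 17.57 × e^(−0.107×2.793) = 0.2346 × 17.57 × 0.7416 = 3.057 mg/L.
Minimum DO = 10.7 − 3.057 = 7.643 mg/L.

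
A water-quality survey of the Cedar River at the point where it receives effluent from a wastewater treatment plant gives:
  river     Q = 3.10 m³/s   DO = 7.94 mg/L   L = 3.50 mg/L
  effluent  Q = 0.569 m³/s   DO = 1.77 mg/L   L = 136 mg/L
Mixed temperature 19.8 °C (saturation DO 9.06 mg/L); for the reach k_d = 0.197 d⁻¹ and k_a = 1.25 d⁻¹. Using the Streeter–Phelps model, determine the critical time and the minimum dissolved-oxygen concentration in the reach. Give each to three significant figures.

t_c ≈ 1.17 d; minimum DO ≈ 6.05 mg/L

Mixed DO = (3.10×7.94 + 0.569×1.77)/(3.10+0.569) = 25.62/3.669 = 6.983 mg/L.
Mixed L₀ = (3.10×3.50 + 0.569×136)/(3.669) = 88.23/3.669 = 24.05 mg/L.
Initial deficit D₀ = C_s − DO₀ = 9.06 − 6.983 = 2.077 mg/L.
t_c = (1/1.053) ln[(1.25/0.197)(1 − 2.077×1.053/(0.197×24.05))] = 0.9497 × ln(3.416) = 1.167 d.
D_c = (0.197/1.25) × 24.05 × e^(−0.197×1.167) = 0.1576 × 24.05 × 0.7947 = 3.012 mg/L.
Minimum DO = 9.06 − 3.012 = 6.048 mg/L.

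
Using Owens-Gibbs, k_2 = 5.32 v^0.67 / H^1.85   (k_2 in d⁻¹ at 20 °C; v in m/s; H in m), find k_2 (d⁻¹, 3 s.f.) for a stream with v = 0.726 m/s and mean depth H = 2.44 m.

k_2 = 5.32 × 0.726^0.67 / 2.44^1.85 = 5.32 × 0.8069 / 5.208 = 0.8243 d⁻¹.

k_2 ≈ 0.824 d⁻¹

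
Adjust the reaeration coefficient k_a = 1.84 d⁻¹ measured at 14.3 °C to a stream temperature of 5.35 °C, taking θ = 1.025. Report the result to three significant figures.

k_a ≈ 1.48 d⁻¹

k_a(T₂) = k_a(T₁) · θ^(T₂−T₁) = 1.84 × 1.025^(5.35−14.3)
= 1.84 × 1.025^-8.95 = 1.84 × 0.8017 = 1.475 d⁻¹.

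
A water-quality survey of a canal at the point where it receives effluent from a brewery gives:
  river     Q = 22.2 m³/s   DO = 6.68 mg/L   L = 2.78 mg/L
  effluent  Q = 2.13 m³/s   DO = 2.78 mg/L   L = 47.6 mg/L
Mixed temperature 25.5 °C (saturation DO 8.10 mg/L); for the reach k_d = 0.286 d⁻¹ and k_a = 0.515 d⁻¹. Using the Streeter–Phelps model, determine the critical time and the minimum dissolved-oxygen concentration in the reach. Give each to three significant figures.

Mixed DO = (22.2×6.68 + 2.13×2.78)/(22.2+2.13) = 154.2/24.33 = 6.339 mg/L.
Mixed L₀ = (22.2×2.78 + 2.13×47.6)/(24.33) = 163.1/24.33 = 6.704 mg/L.
Initial deficit D₀ = C_s − DO₀ = 8.10 − 6.339 = 1.761 mg/L.
t_c = (1/0.2290) ln[(0.515/0.286)(1 − 1.761×0.2290/(0.286×6.704))] = 4.367 × ln(1.422) = 1.537 d.
D_c = (0.286/0.515) × 6.704 × e^(−0.286×1.537) = 0.5553 × 6.704 × 0.6443 = 2.399 mg/L.
Minimum DO = 8.10 − 2.399 = 5.701 mg/L.

t_c ≈ 1.54 d; minimum DO ≈ 5.70 mg/L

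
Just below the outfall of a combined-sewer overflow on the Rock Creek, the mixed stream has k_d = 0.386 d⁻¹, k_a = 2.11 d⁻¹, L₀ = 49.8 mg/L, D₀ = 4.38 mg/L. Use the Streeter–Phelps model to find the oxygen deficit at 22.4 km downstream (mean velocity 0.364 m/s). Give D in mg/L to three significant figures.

D ≈ 6.96 mg/L

Travel time t = x/v = 22.4 km / (0.364 m/s) = 22400 m / 0.364 m/s = 61540 s = 0.7123 d.
k_d L₀/(k_a−k_d) = 0.386×49.8/(2.11−0.386) = 19.22/1.724 = 11.15 mg/L.
e^(−k_d t) = e^(−0.386×0.7123) = 0.7596; e^(−k_a t) = e^(−2.11×0.7123) = 0.2225.
D = 11.15 × (0.7596 − 0.2225) + 4.38 × 0.2225 = 5.989 + 0.9745 = 6.964 mg/L.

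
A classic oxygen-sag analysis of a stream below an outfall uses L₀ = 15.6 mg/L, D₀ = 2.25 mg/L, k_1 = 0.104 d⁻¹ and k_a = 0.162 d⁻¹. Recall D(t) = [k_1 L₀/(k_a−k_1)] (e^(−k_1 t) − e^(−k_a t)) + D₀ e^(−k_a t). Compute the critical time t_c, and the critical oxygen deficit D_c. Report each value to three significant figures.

With k_a/k_1 = 1.558 and 1 − D₀(k_a−k_1)/(k_1 L₀) = 0.9196,
t_c = ln(1.558 × 0.9196) / (0.162 − 0.104) = ln(1.432) / 0.05800 = 0.3593/0.05800 = 6.196 d.
D_c = (k_1/k_a) L₀ e^(−k_1 t_c) = (0.104/0.162) × 15.6 × e^(−0.104×6.196) = 0.6420 × 15.6 × 0.5250 = 5.258 mg/L.

t_c ≈ 6.20 d; D_c ≈ 5.26 mg/L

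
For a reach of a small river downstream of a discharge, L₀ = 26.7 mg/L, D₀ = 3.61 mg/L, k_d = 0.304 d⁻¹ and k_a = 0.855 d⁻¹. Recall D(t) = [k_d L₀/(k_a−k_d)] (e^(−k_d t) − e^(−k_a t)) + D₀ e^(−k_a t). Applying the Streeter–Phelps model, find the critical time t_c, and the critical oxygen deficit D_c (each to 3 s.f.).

With k_a/k_d = 2.812 and 1 − D₀(k_a−k_d)/(k_d L₀) = 0.7549,
t_c = ln(2.812 × 0.7549) / (0.855 − 0.304) = ln(2.123) / 0.5510 = 0.7530/0.5510 = 1.367 d.
L(t_c) = L₀ e^(−k_d t_c) = 26.7 × 0.6601 = 17.62 mg/L, and at the critical point k_a D_c = k_d L, so D_c = (0.304/0.855) × 17.62 = 6.266 mg/L.

t_c ≈ 1.37 d; D_c ≈ 6.27 mg/L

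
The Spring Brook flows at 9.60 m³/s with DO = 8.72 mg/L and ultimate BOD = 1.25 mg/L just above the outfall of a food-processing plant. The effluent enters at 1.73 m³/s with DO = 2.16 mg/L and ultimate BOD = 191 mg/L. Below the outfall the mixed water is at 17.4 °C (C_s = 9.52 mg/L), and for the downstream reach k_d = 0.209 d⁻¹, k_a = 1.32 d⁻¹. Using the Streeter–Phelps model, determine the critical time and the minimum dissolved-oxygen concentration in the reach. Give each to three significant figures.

t_c ≈ 1.32 d; minimum DO ≈ 5.89 mg/L

Mixed DO = (9.60×8.72 + 1.73×2.16)/(9.60+1.73) = 87.45/11.33 = 7.718 mg/L.
Mixed L₀ = (9.60×1.25 + 1.73×191)/(11.33) = 342.4/11.33 = 30.22 mg/L.
Initial deficit D₀ = C_s − DO₀ = 9.52 − 7.718 = 1.802 mg/L.
t_c = (1/1.111) ln[(1.32/0.209)(1 − 1.802×1.111/(0.209×30.22))] = 0.9001 × ln(4.314) = 1.316 d.
D_c = (0.209/1.32) × 30.22 × e^(−0.209×1.316) = 0.1583 × 30.22 × 0.7596 = 3.635 mg/L.
Minimum DO = 9.52 − 3.635 = 5.885 mg/L.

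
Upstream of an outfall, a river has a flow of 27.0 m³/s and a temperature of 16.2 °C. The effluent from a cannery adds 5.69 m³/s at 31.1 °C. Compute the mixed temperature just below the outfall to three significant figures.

18.8 °C

Flow-weighted mixing: C = (Q_r C_r + Q_w C_w)/(Q_r + Q_w)
= (27.0×16.2 + 5.69×31.1)/(27.0 + 5.69) = 614.4/32.69 = 18.79 °C.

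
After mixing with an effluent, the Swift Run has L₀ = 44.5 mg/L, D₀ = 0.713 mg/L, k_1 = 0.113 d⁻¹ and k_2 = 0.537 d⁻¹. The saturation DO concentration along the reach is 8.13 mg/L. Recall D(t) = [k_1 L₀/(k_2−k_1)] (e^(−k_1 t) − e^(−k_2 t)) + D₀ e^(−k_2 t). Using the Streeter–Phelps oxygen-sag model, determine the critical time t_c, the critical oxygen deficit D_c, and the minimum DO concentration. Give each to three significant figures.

t_c ≈ 3.53 d; D_c ≈ 6.28 mg/L; min DO ≈ 1.85 mg/L

t_c = [1/(k_2−k_1)] ln[(k_2/k_1)(1 − D₀(k_2−k_1)/(k_1 L₀))]
= [1/(0.537−0.113)] ln[(0.537/0.113)(1 − 0.713×0.4240/(0.113×44.5))]
= (1/0.4240) ln[4.752 × 0.9399] = 2.358 × ln(4.467) = 2.358 × 1.497 = 3.530 d.
D_c = (k_1/k_2) L₀ e^(−k_1 t_c) = (0.113/0.537) × 44.5 × e^(−0.113×3.530) = 0.2104 × 44.5 × 0.6711 = 6.284 mg/L.
Minimum DO = C_s − D_c = 8.13 − 6.284 = 1.846 mg/L.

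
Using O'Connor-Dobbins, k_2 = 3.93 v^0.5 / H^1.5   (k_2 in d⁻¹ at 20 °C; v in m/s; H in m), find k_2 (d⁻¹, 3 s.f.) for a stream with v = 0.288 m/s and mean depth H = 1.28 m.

k_2 = 3.93 × 0.288^0.5 / 1.28^1.5 = 3.93 × 0.5367 / 1.448 = 1.456 d⁻¹.

k_2 ≈ 1.46 d⁻¹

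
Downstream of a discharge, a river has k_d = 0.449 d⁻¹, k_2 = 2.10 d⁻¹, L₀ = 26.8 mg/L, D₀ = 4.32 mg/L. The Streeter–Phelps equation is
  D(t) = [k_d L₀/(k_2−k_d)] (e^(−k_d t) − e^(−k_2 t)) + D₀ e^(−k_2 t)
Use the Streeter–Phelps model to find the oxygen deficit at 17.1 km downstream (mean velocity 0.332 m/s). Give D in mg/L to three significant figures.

Travel time t = x/v = 17.1 km / (0.332 m/s) = 17100 m / 0.332 m/s = 51510 s = 0.5961 d.
k_d L₀/(k_2−k_d) = 0.449×26.8/(2.10−0.449) = 12.03/1.651 = 7.288 mg/L.
e^(−k_d t) = e^(−0.449×0.5961) = 0.7652; e^(−k_2 t) = e^(−2.10×0.5961) = 0.2860.
D = 7.288 × (0.7652 − 0.2860) + 4.32 × 0.2860 = 3.493 + 1.235 = 4.728 mg/L.

D ≈ 4.73 mg/L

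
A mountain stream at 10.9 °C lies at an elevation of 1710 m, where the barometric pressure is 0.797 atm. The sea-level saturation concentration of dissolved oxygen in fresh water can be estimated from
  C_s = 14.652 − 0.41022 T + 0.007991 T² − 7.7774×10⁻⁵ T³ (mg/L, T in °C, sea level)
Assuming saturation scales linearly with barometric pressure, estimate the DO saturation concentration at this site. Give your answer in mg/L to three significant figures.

C_s ≈ 8.79 mg/L

At sea level: C_s = 14.652 − 0.41022×10.9 + 0.007991×10.9² − 7.7774×10⁻⁵×10.9³ = 11.03 mg/L.
Pressure correction: C_s' = 11.03 × 0.797 = 8.790 mg/L.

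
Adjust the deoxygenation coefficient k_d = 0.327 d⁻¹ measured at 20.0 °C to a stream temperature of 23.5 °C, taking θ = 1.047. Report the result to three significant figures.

k_d ≈ 0.384 d⁻¹

k_d(T₂) = k_d(T₁) · θ^(T₂−T₁) = 0.327 × 1.047^(23.5−20.0)
= 0.327 × 1.047^3.50 = 0.327 × 1.174 = 0.3840 d⁻¹.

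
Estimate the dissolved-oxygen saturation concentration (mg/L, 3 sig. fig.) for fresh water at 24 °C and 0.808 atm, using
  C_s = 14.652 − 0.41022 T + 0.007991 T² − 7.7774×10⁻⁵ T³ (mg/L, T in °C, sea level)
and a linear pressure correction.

At sea level: C_s = 14.652 − 0.41022×24 + 0.007991×24² − 7.7774×10⁻⁵×24³ = 8.334 mg/L.
Pressure correction: C_s' = 8.334 × 0.808 = 6.734 mg/L.

C_s ≈ 6.73 mg/L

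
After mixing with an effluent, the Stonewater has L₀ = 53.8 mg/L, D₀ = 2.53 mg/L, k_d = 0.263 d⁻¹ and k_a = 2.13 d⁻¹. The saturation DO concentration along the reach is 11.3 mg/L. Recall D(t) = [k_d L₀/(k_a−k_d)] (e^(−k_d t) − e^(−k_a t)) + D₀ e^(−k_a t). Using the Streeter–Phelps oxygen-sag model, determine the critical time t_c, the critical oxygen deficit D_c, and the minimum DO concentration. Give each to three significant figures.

t_c ≈ 0.903 d; D_c ≈ 5.24 mg/L; min DO ≈ 6.06 mg/L

t_c = [1/(k_a−k_d)] ln[(k_a/k_d)(1 − D₀(k_a−k_d)/(k_d L₀))]
= [1/(2.13−0.263)] ln[(2.13/0.263)(1 − 2.53×1.867/(0.263×53.8))]
= (1/1.867) ln[8.099 × 0.6662] = 0.5356 × ln(5.395) = 0.5356 × 1.686 = 0.9028 d.
L(t_c) = L₀ e^(−k_d t_c) = 53.8 × 0.7886 = 42.43 mg/L, and at the critical point k_a D_c = k_d L, so D_c = (0.263/2.13) × 42.43 = 5.239 mg/L.
Minimum DO = C_s − D_c = 11.3 − 5.239 = 6.061 mg/L.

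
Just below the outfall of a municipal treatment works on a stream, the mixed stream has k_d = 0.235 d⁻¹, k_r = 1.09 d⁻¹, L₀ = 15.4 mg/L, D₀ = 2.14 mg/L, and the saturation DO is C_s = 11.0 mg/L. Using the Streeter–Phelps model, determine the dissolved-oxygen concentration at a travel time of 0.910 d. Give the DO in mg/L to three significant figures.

k_d L₀/(k_r−k_d) = 0.235×15.4/(1.09−0.235) = 3.619/0.8550 = 4.233 mg/L.
e^(−k_d t) = e^(−0.235×0.9100) = 0.8075; e^(−k_r t) = e^(−1.09×0.9100) = 0.3709.
D = 4.233 × (0.8075 − 0.3709) + 2.14 × 0.3709 = 1.848 + 0.7937 = 2.642 mg/L.
DO = C_s − D = 11.0 − 2.642 = 8.358 mg/L.

DO ≈ 8.36 mg/L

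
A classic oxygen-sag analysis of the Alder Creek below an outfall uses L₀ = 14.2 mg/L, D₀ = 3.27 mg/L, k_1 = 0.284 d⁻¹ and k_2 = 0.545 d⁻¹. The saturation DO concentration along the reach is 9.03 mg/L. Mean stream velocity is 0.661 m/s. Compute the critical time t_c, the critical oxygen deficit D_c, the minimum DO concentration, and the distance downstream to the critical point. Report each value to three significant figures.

t_c = [1/(k_2−k_1)] ln[(k_2/k_1)(1 − D₀(k_2−k_1)/(k_1 L₀))]
= [1/(0.545−0.284)] ln[(0.545/0.284)(1 − 3.27×0.2610/(0.284×14.2))]
= (1/0.2610) ln[1.919 × 0.7884] = 3.831 × ln(1.513) = 3.831 × 0.4140 = 1.586 d.
D_c = (k_1/k_2) L₀ e^(−k_1 t_c) = (0.284/0.545) × 14.2 × e^(−0.284×1.586) = 0.5211 × 14.2 × 0.6373 = 4.716 mg/L.
Minimum DO = C_s − D_c = 9.03 − 4.716 = 4.314 mg/L.
x_c = v t_c = 0.661 m/s × 1.586 d × 86400 s/d = 90590 m ≈ 90.6 km.

t_c ≈ 1.59 d; D_c ≈ 4.72 mg/L; min DO ≈ 4.31 mg/L; x_c ≈ 90.6 km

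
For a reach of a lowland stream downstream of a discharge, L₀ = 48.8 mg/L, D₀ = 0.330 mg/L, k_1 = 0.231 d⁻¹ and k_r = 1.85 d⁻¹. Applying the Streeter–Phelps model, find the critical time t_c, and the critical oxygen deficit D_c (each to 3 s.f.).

t_c = [1/(k_r−k_1)] ln[(k_r/k_1)(1 − D₀(k_r−k_1)/(k_1 L₀))]
= [1/(1.85−0.231)] ln[(1.85/0.231)(1 − 0.330×1.619/(0.231×48.8))]
= (1/1.619) ln[8.009 × 0.9526] = 0.6177 × ln(7.629) = 0.6177 × 2.032 = 1.255 d.
D_c = (k_1/k_r) L₀ e^(−k_1 t_c) = (0.231/1.85) × 48.8 × e^(−0.231×1.255) = 0.1249 × 48.8 × 0.7483 = 4.560 mg/L.

t_c ≈ 1.26 d; D_c ≈ 4.56 mg/L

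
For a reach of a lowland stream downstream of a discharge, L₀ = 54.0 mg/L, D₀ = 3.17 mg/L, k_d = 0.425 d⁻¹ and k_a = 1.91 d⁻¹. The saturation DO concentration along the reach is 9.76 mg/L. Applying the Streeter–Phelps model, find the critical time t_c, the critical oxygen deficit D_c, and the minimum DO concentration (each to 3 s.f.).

With k_a/k_d = 4.494 and 1 − D₀(k_a−k_d)/(k_d L₀) = 0.7949,
t_c = ln(4.494 × 0.7949) / (1.91 − 0.425) = ln(3.572) / 1.485 = 1.273/1.485 = 0.8574 d.
D_c = (k_d/k_a) L₀ e^(−k_d t_c) = (0.425/1.91) × 54.0 × e^(−0.425×0.8574) = 0.2225 × 54.0 × 0.6946 = 8.346 mg/L.
Minimum DO = C_s − D_c = 9.76 − 8.346 = 1.414 mg/L.

t_c ≈ 0.857 d; D_c ≈ 8.35 mg/L; min DO ≈ 1.41 mg/L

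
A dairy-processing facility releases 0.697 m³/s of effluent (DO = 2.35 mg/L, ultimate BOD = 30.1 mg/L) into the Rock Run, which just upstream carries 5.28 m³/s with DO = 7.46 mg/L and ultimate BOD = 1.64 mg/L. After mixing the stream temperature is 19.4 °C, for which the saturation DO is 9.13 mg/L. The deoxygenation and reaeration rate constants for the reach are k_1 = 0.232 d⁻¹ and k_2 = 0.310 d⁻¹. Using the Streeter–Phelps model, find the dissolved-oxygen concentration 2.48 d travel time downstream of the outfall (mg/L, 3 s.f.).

Mixed DO = (5.28×7.46 + 0.697×2.35)/(5.28+0.697) = 41.03/5.977 = 6.864 mg/L.
Mixed L₀ = (5.28×1.64 + 0.697×30.1)/(5.977) = 29.64/5.977 = 4.959 mg/L.
Initial deficit D₀ = C_s − DO₀ = 9.13 − 6.864 = 2.266 mg/L.
D(2.48) = [0.232×4.959/(0.310−0.232)](e^(−0.232×2.48) − e^(−0.310×2.48)) + 2.266 e^(−0.310×2.48)
= 14.75 × (0.5625 − 0.4636) + 2.266 × 0.4636 = 2.510 mg/L.
DO = 9.13 − 2.510 = 6.620 mg/L.

DO ≈ 6.62 mg/L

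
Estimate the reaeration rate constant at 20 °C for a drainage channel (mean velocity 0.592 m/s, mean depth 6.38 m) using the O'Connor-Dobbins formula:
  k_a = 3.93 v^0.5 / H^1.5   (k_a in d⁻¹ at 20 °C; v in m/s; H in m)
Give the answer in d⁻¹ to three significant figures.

k_a ≈ 0.188 d⁻¹

k_a = 3.93 × 0.592^0.5 / 6.38^1.5 = 3.93 × 0.7694 / 16.12 = 0.1876 d⁻¹.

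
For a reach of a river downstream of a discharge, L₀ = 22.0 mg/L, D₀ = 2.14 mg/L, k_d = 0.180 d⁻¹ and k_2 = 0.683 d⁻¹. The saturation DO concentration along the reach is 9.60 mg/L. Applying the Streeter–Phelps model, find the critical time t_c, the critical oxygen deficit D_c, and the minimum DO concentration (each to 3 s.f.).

t_c ≈ 2.02 d; D_c ≈ 4.03 mg/L; min DO ≈ 5.57 mg/L

t_c = [1/(k_2−k_d)] ln[(k_2/k_d)(1 − D₀(k_2−k_d)/(k_d L₀))]
= [1/(0.683−0.180)] ln[(0.683/0.180)(1 − 2.14×0.5030/(0.180×22.0))]
= (1/0.5030) ln[3.794 × 0.7282] = 1.988 × ln(2.763) = 1.988 × 1.016 = 2.021 d.
L(t_c) = L₀ e^(−k_d t_c) = 22.0 × 0.6951 = 15.29 mg/L, and at the critical point k_2 D_c = k_d L, so D_c = (0.180/0.683) × 15.29 = 4.030 mg/L.
Minimum DO = C_s − D_c = 9.60 − 4.030 = 5.570 mg/L.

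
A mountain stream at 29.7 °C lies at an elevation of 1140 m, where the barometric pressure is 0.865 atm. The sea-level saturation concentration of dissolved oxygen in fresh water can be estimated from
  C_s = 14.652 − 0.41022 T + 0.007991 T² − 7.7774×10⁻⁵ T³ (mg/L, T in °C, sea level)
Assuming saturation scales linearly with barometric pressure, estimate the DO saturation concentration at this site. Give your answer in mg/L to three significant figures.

C_s ≈ 6.47 mg/L

At sea level: C_s = 14.652 − 0.41022×29.7 + 0.007991×29.7² − 7.7774×10⁻⁵×29.7³ = 7.480 mg/L.
Pressure correction: C_s' = 7.480 × 0.865 = 6.470 mg/L.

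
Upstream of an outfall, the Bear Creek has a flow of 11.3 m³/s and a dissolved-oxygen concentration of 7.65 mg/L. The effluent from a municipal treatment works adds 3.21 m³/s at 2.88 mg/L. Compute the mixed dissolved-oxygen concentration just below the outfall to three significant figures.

Flow-weighted mixing: C = (Q_r C_r + Q_w C_w)/(Q_r + Q_w)
= (11.3×7.65 + 3.21×2.88)/(11.3 + 3.21) = 95.69/14.51 = 6.595 mg/L.

6.59 mg/L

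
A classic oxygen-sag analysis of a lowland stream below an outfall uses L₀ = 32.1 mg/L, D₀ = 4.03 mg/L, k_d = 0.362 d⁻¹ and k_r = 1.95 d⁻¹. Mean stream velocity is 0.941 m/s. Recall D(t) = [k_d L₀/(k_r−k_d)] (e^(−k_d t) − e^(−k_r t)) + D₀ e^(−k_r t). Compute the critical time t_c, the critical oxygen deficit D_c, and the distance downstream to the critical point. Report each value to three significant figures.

t_c ≈ 0.557 d; D_c ≈ 4.87 mg/L; x_c ≈ 45.2 km

With k_r/k_d = 5.387 and 1 − D₀(k_r−k_d)/(k_d L₀) = 0.4493,
t_c = ln(5.387 × 0.4493) / (1.95 − 0.362) = ln(2.420) / 1.588 = 0.8838/1.588 = 0.5565 d.
D_c = (k_d/k_r) L₀ e^(−k_d t_c) = (0.362/1.95) × 32.1 × e^(−0.362×0.5565) = 0.1856 × 32.1 × 0.8175 = 4.872 mg/L.
x_c = v t_c = 0.941 m/s × 0.5565 d × 86400 s/d = 45250 m ≈ 45.2 km.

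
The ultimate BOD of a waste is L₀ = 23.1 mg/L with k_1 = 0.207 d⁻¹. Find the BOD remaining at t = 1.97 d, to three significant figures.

L_t = L₀ e^(−k_1 t) = 23.1 × e^(−0.207×1.97) = 23.1 × 0.6651 = 15.36 mg/L.

L ≈ 15.4 mg/L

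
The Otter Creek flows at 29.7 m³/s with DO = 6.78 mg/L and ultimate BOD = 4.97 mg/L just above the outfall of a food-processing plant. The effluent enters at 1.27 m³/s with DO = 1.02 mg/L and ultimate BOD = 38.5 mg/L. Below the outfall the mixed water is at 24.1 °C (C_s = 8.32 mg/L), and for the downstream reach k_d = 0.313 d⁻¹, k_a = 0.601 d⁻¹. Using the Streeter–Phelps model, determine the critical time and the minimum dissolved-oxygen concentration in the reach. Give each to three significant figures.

t_c ≈ 1.23 d; minimum DO ≈ 6.07 mg/L

Mixed DO = (29.7×6.78 + 1.27×1.02)/(29.7+1.27) = 202.7/30.97 = 6.544 mg/L.
Mixed L₀ = (29.7×4.97 + 1.27×38.5)/(30.97) = 196.5/30.97 = 6.345 mg/L.
Initial deficit D₀ = C_s − DO₀ = 8.32 − 6.544 = 1.776 mg/L.
t_c = (1/0.2880) ln[(0.601/0.313)(1 − 1.776×0.2880/(0.313×6.345))] = 3.472 × ln(1.426) = 1.231 d.
D_c = (0.313/0.601) × 6.345 × e^(−0.313×1.231) = 0.5208 × 6.345 × 0.6802 = 2.248 mg/L.
Minimum DO = 8.32 − 2.248 = 6.072 mg/L.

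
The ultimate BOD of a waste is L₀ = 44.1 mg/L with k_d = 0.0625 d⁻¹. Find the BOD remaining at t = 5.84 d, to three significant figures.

L ≈ 30.6 mg/L

L_t = L₀ e^(−k_d t) = 44.1 × e^(−0.0625×5.84) = 44.1 × 0.6942 = 30.61 mg/L.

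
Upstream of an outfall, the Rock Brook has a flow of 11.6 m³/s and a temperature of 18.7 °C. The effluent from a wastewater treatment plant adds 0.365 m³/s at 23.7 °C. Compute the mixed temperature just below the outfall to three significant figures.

Flow-weighted mixing: C = (Q_r C_r + Q_w C_w)/(Q_r + Q_w)
= (11.6×18.7 + 0.365×23.7)/(11.6 + 0.365) = 225.6/11.96 = 18.85 °C.

18.9 °C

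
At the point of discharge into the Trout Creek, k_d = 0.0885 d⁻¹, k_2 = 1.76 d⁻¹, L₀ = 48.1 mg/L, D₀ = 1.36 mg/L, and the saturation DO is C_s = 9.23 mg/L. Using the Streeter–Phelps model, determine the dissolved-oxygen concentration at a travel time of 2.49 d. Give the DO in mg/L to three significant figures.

k_d L₀/(k_2−k_d) = 0.0885×48.1/(1.76−0.0885) = 4.257/1.671 = 2.547 mg/L.
e^(−k_d t) = e^(−0.0885×2.490) = 0.8022; e^(−k_2 t) = e^(−1.76×2.490) = 0.01250.
D = 2.547 × (0.8022 − 0.01250) + 1.36 × 0.01250 = 2.011 + 0.01699 = 2.028 mg/L.
DO = C_s − D = 9.23 − 2.028 = 7.202 mg/L.

DO ≈ 7.20 mg/L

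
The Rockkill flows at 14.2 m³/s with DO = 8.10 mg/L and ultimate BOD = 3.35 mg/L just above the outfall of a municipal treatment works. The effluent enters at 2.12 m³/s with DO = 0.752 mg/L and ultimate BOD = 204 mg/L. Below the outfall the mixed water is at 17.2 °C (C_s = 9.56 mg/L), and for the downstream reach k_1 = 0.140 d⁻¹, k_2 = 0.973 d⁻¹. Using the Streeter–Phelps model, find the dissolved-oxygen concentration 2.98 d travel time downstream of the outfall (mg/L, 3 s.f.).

DO ≈ 6.44 mg/L

Mixed DO = (14.2×8.10 + 2.12×0.752)/(14.2+2.12) = 116.6/16.32 = 7.145 mg/L.
Mixed L₀ = (14.2×3.35 + 2.12×204)/(16.32) = 480.1/16.32 = 29.41 mg/L.
Initial deficit D₀ = C_s − DO₀ = 9.56 − 7.145 = 2.415 mg/L.
D(2.98) = [0.140×29.41/(0.973−0.140)](e^(−0.140×2.98) − e^(−0.973×2.98)) + 2.415 e^(−0.973×2.98)
= 4.944 × (0.6589 − 0.05505) + 2.415 × 0.05505 = 3.118 mg/L.
DO = 9.56 − 3.118 = 6.442 mg/L.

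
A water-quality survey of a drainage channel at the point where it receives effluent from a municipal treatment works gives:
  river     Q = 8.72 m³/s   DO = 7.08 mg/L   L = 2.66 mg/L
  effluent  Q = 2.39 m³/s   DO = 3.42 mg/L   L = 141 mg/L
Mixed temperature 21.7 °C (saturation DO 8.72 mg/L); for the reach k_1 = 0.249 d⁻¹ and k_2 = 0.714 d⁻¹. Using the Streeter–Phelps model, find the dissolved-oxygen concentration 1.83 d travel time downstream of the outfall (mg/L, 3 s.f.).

DO ≈ 1.76 mg/L

Mixed DO = (8.72×7.08 + 2.39×3.42)/(8.72+2.39) = 69.91/11.11 = 6.293 mg/L.
Mixed L₀ = (8.72×2.66 + 2.39×141)/(11.11) = 360.2/11.11 = 32.42 mg/L.
Initial deficit D₀ = C_s − DO₀ = 8.72 − 6.293 = 2.427 mg/L.
D(1.83) = [0.249×32.42/(0.714−0.249)](e^(−0.249×1.83) − e^(−0.714×1.83)) + 2.427 e^(−0.714×1.83)
= 17.36 × (0.6340 − 0.2707) + 2.427 × 0.2707 = 6.964 mg/L.
DO = 8.72 − 6.964 = 1.756 mg/L.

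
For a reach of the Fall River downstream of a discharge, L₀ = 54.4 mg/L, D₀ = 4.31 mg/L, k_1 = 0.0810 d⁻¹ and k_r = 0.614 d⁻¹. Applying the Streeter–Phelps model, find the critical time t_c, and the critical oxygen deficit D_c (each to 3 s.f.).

At the critical point dD/dt = 0, so k_1 L₀ e^(−k_1 t) = k_r D. Substituting D(t) from the Streeter–Phelps equation and solving for t gives
t_c = ln[(k_r/k_1)(1 − D₀(k_r−k_1)/(k_1 L₀))] / (k_r−k_1).
Here k_r−k_1 = 0.5330 d⁻¹ and 1 − D₀(k_r−k_1)/(k_1 L₀) = 1 − 4.31×0.5330/(0.0810×54.4) = 0.4787, so
t_c = ln(7.580 × 0.4787) / 0.5330 = 1.289 / 0.5330 = 2.418 d.
D_c = (k_1/k_r) L₀ e^(−k_1 t_c) = (0.0810/0.614) × 54.4 × e^(−0.0810×2.418) = 0.1319 × 54.4 × 0.8221 = 5.900 mg/L.

t_c ≈ 2.42 d; D_c ≈ 5.90 mg/L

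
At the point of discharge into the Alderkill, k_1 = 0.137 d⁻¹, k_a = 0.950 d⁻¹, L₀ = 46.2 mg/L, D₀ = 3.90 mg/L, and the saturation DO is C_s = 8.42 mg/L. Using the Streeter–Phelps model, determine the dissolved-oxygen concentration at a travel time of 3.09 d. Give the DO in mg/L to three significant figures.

k_1 L₀/(k_a−k_1) = 0.137×46.2/(0.950−0.137) = 6.329/0.8130 = 7.785 mg/L.
e^(−k_1 t) = e^(−0.137×3.090) = 0.6549; e^(−k_a t) = e^(−0.950×3.090) = 0.05310.
D = 7.785 × (0.6549 − 0.05310) + 3.90 × 0.05310 = 4.685 + 0.2071 = 4.892 mg/L.
DO = C_s − D = 8.42 − 4.892 = 3.528 mg/L.

DO ≈ 3.53 mg/L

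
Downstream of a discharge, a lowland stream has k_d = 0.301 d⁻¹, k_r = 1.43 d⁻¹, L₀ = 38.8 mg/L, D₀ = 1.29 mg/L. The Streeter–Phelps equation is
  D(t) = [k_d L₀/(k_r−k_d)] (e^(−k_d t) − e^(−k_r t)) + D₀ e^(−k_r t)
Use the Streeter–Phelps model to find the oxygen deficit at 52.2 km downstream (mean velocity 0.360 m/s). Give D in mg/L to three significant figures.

D ≈ 5.42 mg/L

Travel time t = x/v = 52.2 km / (0.360 m/s) = 52200 m / 0.360 m/s = 145000 s = 1.678 d.
k_d L₀/(k_r−k_d) = 0.301×38.8/(1.43−0.301) = 11.68/1.129 = 10.34 mg/L.
e^(−k_d t) = e^(−0.301×1.678) = 0.6034; e^(−k_r t) = e^(−1.43×1.678) = 0.09073.
D = 10.34 × (0.6034 − 0.09073) + 1.29 × 0.09073 = 5.303 + 0.1170 = 5.420 mg/L.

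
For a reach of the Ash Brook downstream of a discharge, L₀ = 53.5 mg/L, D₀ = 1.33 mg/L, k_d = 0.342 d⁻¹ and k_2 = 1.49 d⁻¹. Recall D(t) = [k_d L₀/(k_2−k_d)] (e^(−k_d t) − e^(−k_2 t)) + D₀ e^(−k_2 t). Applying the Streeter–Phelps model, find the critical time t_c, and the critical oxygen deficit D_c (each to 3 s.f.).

At the critical point dD/dt = 0, so k_d L₀ e^(−k_d t) = k_2 D. Substituting D(t) from the Streeter–Phelps equation and solving for t gives
t_c = ln[(k_2/k_d)(1 − D₀(k_2−k_d)/(k_d L₀))] / (k_2−k_d).
Here k_2−k_d = 1.148 d⁻¹ and 1 − D₀(k_2−k_d)/(k_d L₀) = 1 − 1.33×1.148/(0.342×53.5) = 0.9166, so
t_c = ln(4.357 × 0.9166) / 1.148 = 1.385 / 1.148 = 1.206 d.
L(t_c) = L₀ e^(−k_d t_c) = 53.5 × 0.6620 = 35.42 mg/L, and at the critical point k_2 D_c = k_d L, so D_c = (0.342/1.49) × 35.42 = 8.129 mg/L.

t_c ≈ 1.21 d; D_c ≈ 8.13 mg/L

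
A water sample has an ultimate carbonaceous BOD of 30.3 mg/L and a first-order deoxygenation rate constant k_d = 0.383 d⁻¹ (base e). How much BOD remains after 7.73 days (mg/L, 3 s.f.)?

L ≈ 1.57 mg/L

L_t = L₀ e^(−k_d t) = 30.3 × e^(−0.383×7.73) = 30.3 × 0.05179 = 1.569 mg/L.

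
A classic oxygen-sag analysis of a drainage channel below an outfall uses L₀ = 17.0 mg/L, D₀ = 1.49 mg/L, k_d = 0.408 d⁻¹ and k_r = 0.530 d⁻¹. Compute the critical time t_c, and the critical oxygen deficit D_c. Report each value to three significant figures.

t_c ≈ 1.93 d; D_c ≈ 5.96 mg/L

With k_r/k_d = 1.299 and 1 − D₀(k_r−k_d)/(k_d L₀) = 0.9738,
t_c = ln(1.299 × 0.9738) / (0.530 − 0.408) = ln(1.265) / 0.1220 = 0.2351/0.1220 = 1.927 d.
L(t_c) = L₀ e^(−k_d t_c) = 17.0 × 0.4556 = 7.746 mg/L, and at the critical point k_r D_c = k_d L, so D_c = (0.408/0.530) × 7.746 = 5.963 mg/L.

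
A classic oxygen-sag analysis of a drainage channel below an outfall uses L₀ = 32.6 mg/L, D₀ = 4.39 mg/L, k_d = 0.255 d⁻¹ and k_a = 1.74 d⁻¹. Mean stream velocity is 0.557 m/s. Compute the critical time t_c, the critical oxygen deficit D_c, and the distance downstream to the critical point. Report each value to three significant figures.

At the critical point dD/dt = 0, so k_d L₀ e^(−k_d t) = k_a D. Substituting D(t) from the Streeter–Phelps equation and solving for t gives
t_c = ln[(k_a/k_d)(1 − D₀(k_a−k_d)/(k_d L₀))] / (k_a−k_d).
Here k_a−k_d = 1.485 d⁻¹ and 1 − D₀(k_a−k_d)/(k_d L₀) = 1 − 4.39×1.485/(0.255×32.6) = 0.2158, so
t_c = ln(6.824 × 0.2158) / 1.485 = 0.3869 / 1.485 = 0.2606 d.
L(t_c) = L₀ e^(−k_d t_c) = 32.6 × 0.9357 = 30.50 mg/L, and at the critical point k_a D_c = k_d L, so D_c = (0.255/1.74) × 30.50 = 4.470 mg/L.
x_c = v t_c = 0.557 m/s × 0.2606 d × 86400 s/d = 12540 m ≈ 12.5 km.

t_c ≈ 0.261 d; D_c ≈ 4.47 mg/L; x_c ≈ 12.5 km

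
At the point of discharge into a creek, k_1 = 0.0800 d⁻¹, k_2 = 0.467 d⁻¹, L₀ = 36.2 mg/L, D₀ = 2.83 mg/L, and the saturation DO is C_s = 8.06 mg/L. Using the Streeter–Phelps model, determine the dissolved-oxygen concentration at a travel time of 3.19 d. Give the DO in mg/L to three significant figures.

DO ≈ 3.31 mg/L

k_1 L₀/(k_2−k_1) = 0.0800×36.2/(0.467−0.0800) = 2.896/0.3870 = 7.483 mg/L.
e^(−k_1 t) = e^(−0.0800×3.190) = 0.7748; e^(−k_2 t) = e^(−0.467×3.190) = 0.2254.
D = 7.483 × (0.7748 − 0.2254) + 2.83 × 0.2254 = 4.111 + 0.6380 = 4.749 mg/L.
DO = C_s − D = 8.06 − 4.749 = 3.311 mg/L.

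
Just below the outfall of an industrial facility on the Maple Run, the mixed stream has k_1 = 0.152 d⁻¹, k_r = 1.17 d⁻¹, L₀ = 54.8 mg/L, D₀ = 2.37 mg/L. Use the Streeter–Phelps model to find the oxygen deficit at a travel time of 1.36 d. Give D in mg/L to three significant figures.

k_1 L₀/(k_r−k_1) = 0.152×54.8/(1.17−0.152) = 8.330/1.018 = 8.182 mg/L.
e^(−k_1 t) = e^(−0.152×1.360) = 0.8132; e^(−k_r t) = e^(−1.17×1.360) = 0.2037.
D = 8.182 × (0.8132 − 0.2037) + 2.37 × 0.2037 = 4.988 + 0.4827 = 5.470 mg/L.

D ≈ 5.47 mg/L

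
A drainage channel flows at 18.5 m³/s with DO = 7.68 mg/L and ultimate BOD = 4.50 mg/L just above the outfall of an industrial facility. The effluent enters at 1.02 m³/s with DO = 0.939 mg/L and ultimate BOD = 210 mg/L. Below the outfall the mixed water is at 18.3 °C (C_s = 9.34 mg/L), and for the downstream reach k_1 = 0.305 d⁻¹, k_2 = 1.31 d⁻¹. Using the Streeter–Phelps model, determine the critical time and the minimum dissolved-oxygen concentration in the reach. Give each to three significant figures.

Mixed DO = (18.5×7.68 + 1.02×0.939)/(18.5+1.02) = 143.0/19.52 = 7.328 mg/L.
Mixed L₀ = (18.5×4.50 + 1.02×210)/(19.52) = 297.5/19.52 = 15.24 mg/L.
Initial deficit D₀ = C_s − DO₀ = 9.34 − 7.328 = 2.012 mg/L.
t_c = (1/1.005) ln[(1.31/0.305)(1 − 2.012×1.005/(0.305×15.24))] = 0.9950 × ln(2.426) = 0.8819 d.
D_c = (0.305/1.31) × 15.24 × e^(−0.305×0.8819) = 0.2328 × 15.24 × 0.7642 = 2.711 mg/L.
Minimum DO = 9.34 − 2.711 = 6.629 mg/L.

t_c ≈ 0.882 d; minimum DO ≈ 6.63 mg/L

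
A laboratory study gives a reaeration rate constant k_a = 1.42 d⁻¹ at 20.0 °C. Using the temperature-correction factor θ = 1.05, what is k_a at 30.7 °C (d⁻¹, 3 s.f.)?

k_a(T₂) = k_a(T₁) · θ^(T₂−T₁) = 1.42 × 1.05^(30.7−20.0)
= 1.42 × 1.05^10.7 = 1.42 × 1.685 = 2.393 d⁻¹.

k_a ≈ 2.39 d⁻¹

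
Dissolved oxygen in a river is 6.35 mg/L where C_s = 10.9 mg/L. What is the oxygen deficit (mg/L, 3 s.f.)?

D ≈ 4.55 mg/L

D = C_s − C = 10.9 − 6.35 = 4.55 mg/L.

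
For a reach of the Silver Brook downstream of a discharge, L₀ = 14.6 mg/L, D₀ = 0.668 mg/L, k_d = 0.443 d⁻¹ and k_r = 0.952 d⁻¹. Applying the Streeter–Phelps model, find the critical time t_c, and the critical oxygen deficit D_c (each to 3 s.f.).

t_c ≈ 1.40 d; D_c ≈ 3.66 mg/L

With k_r/k_d = 2.149 and 1 − D₀(k_r−k_d)/(k_d L₀) = 0.9474,
t_c = ln(2.149 × 0.9474) / (0.952 − 0.443) = ln(2.036) / 0.5090 = 0.7110/0.5090 = 1.397 d.
L(t_c) = L₀ e^(−k_d t_c) = 14.6 × 0.5386 = 7.863 mg/L, and at the critical point k_r D_c = k_d L, so D_c = (0.443/0.952) × 7.863 = 3.659 mg/L.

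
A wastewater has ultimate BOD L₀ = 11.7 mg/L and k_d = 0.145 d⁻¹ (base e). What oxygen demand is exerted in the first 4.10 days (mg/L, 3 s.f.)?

y_t = L₀(1 − e^(−k_d t)) = 11.7 × (1 − e^(−0.145×4.10))
= 11.7 × (1 − 0.5518) = 11.7 × 0.4482 = 5.243 mg/L.

y ≈ 5.24 mg/L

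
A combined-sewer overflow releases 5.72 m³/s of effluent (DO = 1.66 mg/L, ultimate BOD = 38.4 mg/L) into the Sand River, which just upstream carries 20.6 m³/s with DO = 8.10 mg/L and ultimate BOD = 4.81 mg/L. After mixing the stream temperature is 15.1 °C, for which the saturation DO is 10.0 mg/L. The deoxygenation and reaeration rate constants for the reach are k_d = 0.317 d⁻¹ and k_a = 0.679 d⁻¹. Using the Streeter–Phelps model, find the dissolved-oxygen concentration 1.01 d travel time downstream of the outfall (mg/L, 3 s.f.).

DO ≈ 5.98 mg/L

Mixed DO = (20.6×8.10 + 5.72×1.66)/(20.6+5.72) = 176.4/26.32 = 6.700 mg/L.
Mixed L₀ = (20.6×4.81 + 5.72×38.4)/(26.32) = 318.7/26.32 = 12.11 mg/L.
Initial deficit D₀ = C_s − DO₀ = 10.0 − 6.700 = 3.300 mg/L.
D(1.01) = [0.317×12.11/(0.679−0.317)](e^(−0.317×1.01) − e^(−0.679×1.01)) + 3.300 e^(−0.679×1.01)
= 10.60 × (0.7260 − 0.5037) + 3.300 × 0.5037 = 4.020 mg/L.
DO = 10.0 − 4.020 = 5.980 mg/L.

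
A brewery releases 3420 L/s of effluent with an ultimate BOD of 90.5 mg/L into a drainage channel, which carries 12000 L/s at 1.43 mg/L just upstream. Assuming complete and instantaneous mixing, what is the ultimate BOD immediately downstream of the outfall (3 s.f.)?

21.2 mg/L

Flow-weighted mixing: C = (Q_r C_r + Q_w C_w)/(Q_r + Q_w)
= (12000×1.43 + 3420×90.5)/(12000 + 3420) = 326700/15420 = 21.18 mg/L.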